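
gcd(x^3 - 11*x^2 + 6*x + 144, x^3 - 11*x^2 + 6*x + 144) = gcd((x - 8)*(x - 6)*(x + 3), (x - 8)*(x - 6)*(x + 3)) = x^3 - 11*x^2 + 6*x + 144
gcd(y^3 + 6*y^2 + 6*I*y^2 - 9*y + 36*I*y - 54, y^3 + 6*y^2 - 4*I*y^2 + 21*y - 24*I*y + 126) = y^2 + y*(6 + 3*I) + 18*I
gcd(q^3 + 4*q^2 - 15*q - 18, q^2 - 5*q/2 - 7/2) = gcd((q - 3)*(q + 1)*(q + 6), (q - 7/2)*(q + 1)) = q + 1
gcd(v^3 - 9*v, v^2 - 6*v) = v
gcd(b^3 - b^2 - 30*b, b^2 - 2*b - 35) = b + 5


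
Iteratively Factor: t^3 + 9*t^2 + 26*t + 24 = (t + 3)*(t^2 + 6*t + 8) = (t + 2)*(t + 3)*(t + 4)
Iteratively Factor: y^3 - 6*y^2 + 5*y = (y)*(y^2 - 6*y + 5) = y*(y - 1)*(y - 5)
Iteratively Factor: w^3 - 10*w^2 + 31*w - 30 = (w - 3)*(w^2 - 7*w + 10) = (w - 3)*(w - 2)*(w - 5)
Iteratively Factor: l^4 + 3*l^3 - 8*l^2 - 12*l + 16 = (l + 4)*(l^3 - l^2 - 4*l + 4) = (l - 2)*(l + 4)*(l^2 + l - 2) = (l - 2)*(l - 1)*(l + 4)*(l + 2)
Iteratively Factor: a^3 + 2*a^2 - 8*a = (a + 4)*(a^2 - 2*a) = (a - 2)*(a + 4)*(a)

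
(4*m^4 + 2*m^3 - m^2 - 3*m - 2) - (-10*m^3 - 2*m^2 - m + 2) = 4*m^4 + 12*m^3 + m^2 - 2*m - 4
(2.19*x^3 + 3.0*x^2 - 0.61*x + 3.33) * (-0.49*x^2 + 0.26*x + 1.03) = -1.0731*x^5 - 0.9006*x^4 + 3.3346*x^3 + 1.2997*x^2 + 0.2375*x + 3.4299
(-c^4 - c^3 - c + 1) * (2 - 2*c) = 2*c^5 - 2*c^3 + 2*c^2 - 4*c + 2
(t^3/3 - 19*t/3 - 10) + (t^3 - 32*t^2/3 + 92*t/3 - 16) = 4*t^3/3 - 32*t^2/3 + 73*t/3 - 26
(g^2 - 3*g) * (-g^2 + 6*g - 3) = -g^4 + 9*g^3 - 21*g^2 + 9*g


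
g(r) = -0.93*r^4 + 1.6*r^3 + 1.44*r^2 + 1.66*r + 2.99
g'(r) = -3.72*r^3 + 4.8*r^2 + 2.88*r + 1.66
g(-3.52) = -197.57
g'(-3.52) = 213.24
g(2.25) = 8.41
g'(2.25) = -9.93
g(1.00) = 6.76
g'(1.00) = 5.62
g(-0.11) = 2.82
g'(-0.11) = 1.41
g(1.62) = 9.86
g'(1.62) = 3.11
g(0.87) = 6.04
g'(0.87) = 5.35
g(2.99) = -10.73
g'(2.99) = -46.26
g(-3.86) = -280.44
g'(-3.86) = 276.01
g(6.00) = -794.89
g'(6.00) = -611.78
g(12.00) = -16289.41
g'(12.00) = -5700.74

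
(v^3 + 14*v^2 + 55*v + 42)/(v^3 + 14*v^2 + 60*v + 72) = (v^2 + 8*v + 7)/(v^2 + 8*v + 12)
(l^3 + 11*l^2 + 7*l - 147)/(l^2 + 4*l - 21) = l + 7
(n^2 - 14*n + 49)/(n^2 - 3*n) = (n^2 - 14*n + 49)/(n*(n - 3))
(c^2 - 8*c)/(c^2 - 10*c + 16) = c/(c - 2)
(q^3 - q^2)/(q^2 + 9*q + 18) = q^2*(q - 1)/(q^2 + 9*q + 18)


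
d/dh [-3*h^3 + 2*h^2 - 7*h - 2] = -9*h^2 + 4*h - 7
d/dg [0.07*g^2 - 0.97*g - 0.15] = 0.14*g - 0.97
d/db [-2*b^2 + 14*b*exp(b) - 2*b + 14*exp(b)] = 14*b*exp(b) - 4*b + 28*exp(b) - 2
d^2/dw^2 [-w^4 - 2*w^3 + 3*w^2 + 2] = -12*w^2 - 12*w + 6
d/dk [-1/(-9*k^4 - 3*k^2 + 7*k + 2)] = (-36*k^3 - 6*k + 7)/(9*k^4 + 3*k^2 - 7*k - 2)^2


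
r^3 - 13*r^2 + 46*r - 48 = (r - 8)*(r - 3)*(r - 2)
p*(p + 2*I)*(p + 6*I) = p^3 + 8*I*p^2 - 12*p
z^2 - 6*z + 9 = (z - 3)^2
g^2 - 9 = (g - 3)*(g + 3)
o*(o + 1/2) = o^2 + o/2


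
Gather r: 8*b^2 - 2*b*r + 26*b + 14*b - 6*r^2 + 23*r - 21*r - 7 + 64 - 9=8*b^2 + 40*b - 6*r^2 + r*(2 - 2*b) + 48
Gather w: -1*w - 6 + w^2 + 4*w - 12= w^2 + 3*w - 18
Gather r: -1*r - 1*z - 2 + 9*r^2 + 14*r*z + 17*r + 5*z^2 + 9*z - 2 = 9*r^2 + r*(14*z + 16) + 5*z^2 + 8*z - 4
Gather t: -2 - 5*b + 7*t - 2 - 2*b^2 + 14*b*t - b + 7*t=-2*b^2 - 6*b + t*(14*b + 14) - 4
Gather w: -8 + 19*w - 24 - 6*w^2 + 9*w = -6*w^2 + 28*w - 32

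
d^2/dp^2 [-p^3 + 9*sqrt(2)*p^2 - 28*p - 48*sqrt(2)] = -6*p + 18*sqrt(2)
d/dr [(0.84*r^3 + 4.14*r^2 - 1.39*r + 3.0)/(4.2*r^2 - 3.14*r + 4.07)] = (3.528*r^4 - 5.2752*r^3 + 3.0948*r^2 + 8.4996*r + 3.7627)/(17.64*r^4 - 26.376*r^3 + 44.0476*r^2 - 25.5596*r + 16.5649)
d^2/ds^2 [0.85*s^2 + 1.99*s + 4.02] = 1.70000000000000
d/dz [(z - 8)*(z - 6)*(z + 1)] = 3*z^2 - 26*z + 34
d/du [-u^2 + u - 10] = 1 - 2*u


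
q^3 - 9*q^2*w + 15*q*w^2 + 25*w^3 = (q - 5*w)^2*(q + w)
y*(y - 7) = y^2 - 7*y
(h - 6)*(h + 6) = h^2 - 36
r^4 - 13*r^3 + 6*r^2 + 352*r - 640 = (r - 8)^2*(r - 2)*(r + 5)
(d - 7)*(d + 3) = d^2 - 4*d - 21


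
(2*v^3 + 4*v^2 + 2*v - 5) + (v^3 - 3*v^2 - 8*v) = 3*v^3 + v^2 - 6*v - 5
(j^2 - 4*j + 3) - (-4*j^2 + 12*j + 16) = 5*j^2 - 16*j - 13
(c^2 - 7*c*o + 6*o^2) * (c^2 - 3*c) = c^4 - 7*c^3*o - 3*c^3 + 6*c^2*o^2 + 21*c^2*o - 18*c*o^2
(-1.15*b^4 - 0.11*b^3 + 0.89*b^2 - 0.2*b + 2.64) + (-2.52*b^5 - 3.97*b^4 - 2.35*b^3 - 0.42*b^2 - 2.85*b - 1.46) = -2.52*b^5 - 5.12*b^4 - 2.46*b^3 + 0.47*b^2 - 3.05*b + 1.18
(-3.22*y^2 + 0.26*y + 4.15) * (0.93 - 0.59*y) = 1.8998*y^3 - 3.148*y^2 - 2.2067*y + 3.8595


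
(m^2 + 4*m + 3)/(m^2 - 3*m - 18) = (m + 1)/(m - 6)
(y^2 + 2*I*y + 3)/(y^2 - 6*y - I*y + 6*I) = (y + 3*I)/(y - 6)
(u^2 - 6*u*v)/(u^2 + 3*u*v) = (u - 6*v)/(u + 3*v)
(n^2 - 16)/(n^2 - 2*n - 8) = (n + 4)/(n + 2)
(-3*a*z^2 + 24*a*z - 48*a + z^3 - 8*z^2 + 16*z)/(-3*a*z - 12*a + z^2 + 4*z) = (z^2 - 8*z + 16)/(z + 4)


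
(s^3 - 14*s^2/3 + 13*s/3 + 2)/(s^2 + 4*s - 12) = (s^2 - 8*s/3 - 1)/(s + 6)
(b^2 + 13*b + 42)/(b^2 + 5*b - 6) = (b + 7)/(b - 1)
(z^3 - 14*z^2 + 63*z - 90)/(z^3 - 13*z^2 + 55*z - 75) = (z - 6)/(z - 5)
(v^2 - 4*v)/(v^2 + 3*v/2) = 2*(v - 4)/(2*v + 3)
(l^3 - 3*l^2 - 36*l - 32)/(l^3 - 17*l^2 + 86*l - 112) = (l^2 + 5*l + 4)/(l^2 - 9*l + 14)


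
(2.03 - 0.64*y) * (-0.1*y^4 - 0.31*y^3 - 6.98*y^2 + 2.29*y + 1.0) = 0.064*y^5 - 0.00459999999999999*y^4 + 3.8379*y^3 - 15.635*y^2 + 4.0087*y + 2.03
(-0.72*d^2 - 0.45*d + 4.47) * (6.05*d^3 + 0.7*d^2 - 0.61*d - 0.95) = -4.356*d^5 - 3.2265*d^4 + 27.1677*d^3 + 4.0875*d^2 - 2.2992*d - 4.2465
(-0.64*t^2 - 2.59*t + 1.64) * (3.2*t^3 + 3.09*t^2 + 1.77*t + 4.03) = -2.048*t^5 - 10.2656*t^4 - 3.8879*t^3 - 2.0959*t^2 - 7.5349*t + 6.6092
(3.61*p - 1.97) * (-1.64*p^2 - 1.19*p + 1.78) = -5.9204*p^3 - 1.0651*p^2 + 8.7701*p - 3.5066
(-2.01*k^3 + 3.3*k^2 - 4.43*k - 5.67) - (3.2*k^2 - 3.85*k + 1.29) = -2.01*k^3 + 0.0999999999999996*k^2 - 0.58*k - 6.96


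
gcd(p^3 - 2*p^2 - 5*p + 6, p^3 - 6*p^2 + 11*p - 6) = p^2 - 4*p + 3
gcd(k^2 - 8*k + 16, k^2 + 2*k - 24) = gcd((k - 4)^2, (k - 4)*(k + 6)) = k - 4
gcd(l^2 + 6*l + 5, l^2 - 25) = l + 5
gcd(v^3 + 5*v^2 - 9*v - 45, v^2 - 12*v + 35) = 1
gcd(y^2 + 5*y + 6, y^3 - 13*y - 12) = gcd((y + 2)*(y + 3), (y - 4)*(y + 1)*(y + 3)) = y + 3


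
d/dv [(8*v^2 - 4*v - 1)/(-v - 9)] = (-8*v^2 - 144*v + 35)/(v^2 + 18*v + 81)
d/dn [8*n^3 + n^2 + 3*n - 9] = 24*n^2 + 2*n + 3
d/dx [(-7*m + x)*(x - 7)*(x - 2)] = -14*m*x + 63*m + 3*x^2 - 18*x + 14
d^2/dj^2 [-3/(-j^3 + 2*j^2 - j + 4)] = 6*((2 - 3*j)*(j^3 - 2*j^2 + j - 4) + (3*j^2 - 4*j + 1)^2)/(j^3 - 2*j^2 + j - 4)^3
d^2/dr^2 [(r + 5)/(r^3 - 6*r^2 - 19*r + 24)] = 2*((r + 5)*(-3*r^2 + 12*r + 19)^2 + (-3*r^2 + 12*r - 3*(r - 2)*(r + 5) + 19)*(r^3 - 6*r^2 - 19*r + 24))/(r^3 - 6*r^2 - 19*r + 24)^3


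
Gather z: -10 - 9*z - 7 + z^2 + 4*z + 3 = z^2 - 5*z - 14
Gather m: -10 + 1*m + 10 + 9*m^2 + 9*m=9*m^2 + 10*m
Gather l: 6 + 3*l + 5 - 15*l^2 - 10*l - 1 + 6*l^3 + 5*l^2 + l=6*l^3 - 10*l^2 - 6*l + 10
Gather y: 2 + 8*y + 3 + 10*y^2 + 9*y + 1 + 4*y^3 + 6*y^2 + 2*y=4*y^3 + 16*y^2 + 19*y + 6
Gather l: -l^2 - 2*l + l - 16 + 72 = -l^2 - l + 56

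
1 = 1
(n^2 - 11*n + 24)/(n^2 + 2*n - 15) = (n - 8)/(n + 5)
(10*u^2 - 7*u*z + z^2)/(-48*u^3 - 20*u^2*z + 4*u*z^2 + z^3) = (-10*u^2 + 7*u*z - z^2)/(48*u^3 + 20*u^2*z - 4*u*z^2 - z^3)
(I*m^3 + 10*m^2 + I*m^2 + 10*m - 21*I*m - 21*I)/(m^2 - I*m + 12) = (I*m^3 + m^2*(10 + I) + m*(10 - 21*I) - 21*I)/(m^2 - I*m + 12)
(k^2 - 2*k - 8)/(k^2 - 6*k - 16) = (k - 4)/(k - 8)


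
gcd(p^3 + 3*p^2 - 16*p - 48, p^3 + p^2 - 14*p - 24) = p^2 - p - 12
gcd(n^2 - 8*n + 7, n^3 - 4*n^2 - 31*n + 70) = n - 7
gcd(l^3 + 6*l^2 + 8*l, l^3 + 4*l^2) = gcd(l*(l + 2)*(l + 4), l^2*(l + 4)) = l^2 + 4*l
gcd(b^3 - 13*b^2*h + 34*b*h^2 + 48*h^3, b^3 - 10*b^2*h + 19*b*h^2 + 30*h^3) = b^2 - 5*b*h - 6*h^2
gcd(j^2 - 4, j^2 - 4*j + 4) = j - 2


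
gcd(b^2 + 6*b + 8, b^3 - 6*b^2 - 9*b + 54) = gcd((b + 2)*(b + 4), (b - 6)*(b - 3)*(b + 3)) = 1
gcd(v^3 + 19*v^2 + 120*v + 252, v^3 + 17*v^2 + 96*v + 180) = v^2 + 12*v + 36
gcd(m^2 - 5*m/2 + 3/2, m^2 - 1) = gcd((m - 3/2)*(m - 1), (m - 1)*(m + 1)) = m - 1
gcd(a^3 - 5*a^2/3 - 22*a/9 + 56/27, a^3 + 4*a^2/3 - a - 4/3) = a + 4/3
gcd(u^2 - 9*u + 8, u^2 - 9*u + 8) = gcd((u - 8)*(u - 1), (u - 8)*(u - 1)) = u^2 - 9*u + 8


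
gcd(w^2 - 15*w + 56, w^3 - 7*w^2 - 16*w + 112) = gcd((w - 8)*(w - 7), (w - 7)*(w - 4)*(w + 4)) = w - 7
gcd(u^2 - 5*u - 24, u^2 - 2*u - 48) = u - 8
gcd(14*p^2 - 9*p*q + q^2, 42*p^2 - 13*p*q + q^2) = 7*p - q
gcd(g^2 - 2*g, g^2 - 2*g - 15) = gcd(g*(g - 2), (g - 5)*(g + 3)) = 1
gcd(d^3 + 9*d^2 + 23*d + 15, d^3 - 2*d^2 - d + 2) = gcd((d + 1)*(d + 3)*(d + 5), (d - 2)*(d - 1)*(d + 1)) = d + 1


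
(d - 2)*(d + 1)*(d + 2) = d^3 + d^2 - 4*d - 4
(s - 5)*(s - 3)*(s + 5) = s^3 - 3*s^2 - 25*s + 75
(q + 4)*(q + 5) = q^2 + 9*q + 20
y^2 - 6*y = y*(y - 6)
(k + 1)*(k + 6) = k^2 + 7*k + 6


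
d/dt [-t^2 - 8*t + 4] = -2*t - 8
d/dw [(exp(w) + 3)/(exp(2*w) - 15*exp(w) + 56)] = (-(exp(w) + 3)*(2*exp(w) - 15) + exp(2*w) - 15*exp(w) + 56)*exp(w)/(exp(2*w) - 15*exp(w) + 56)^2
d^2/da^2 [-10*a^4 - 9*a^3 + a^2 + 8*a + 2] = -120*a^2 - 54*a + 2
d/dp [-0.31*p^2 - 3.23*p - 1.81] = -0.62*p - 3.23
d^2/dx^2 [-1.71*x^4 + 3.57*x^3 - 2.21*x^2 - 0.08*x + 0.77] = -20.52*x^2 + 21.42*x - 4.42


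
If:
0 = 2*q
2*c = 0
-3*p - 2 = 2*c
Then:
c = 0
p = -2/3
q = 0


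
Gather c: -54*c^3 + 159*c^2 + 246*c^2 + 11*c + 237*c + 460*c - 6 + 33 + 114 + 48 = -54*c^3 + 405*c^2 + 708*c + 189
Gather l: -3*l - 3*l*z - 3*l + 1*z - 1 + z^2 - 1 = l*(-3*z - 6) + z^2 + z - 2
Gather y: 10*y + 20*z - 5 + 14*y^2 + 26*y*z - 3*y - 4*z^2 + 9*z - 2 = 14*y^2 + y*(26*z + 7) - 4*z^2 + 29*z - 7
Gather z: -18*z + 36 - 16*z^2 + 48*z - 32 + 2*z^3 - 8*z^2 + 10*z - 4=2*z^3 - 24*z^2 + 40*z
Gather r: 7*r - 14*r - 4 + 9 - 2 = 3 - 7*r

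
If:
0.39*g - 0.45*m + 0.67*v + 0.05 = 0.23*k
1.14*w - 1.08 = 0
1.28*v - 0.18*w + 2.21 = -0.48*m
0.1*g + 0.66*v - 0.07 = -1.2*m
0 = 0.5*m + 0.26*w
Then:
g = 15.91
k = 24.05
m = -0.49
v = -1.41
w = 0.95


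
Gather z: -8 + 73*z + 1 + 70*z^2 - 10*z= 70*z^2 + 63*z - 7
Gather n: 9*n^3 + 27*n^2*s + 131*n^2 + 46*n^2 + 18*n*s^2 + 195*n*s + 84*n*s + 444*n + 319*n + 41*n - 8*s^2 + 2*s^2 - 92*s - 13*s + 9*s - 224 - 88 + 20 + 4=9*n^3 + n^2*(27*s + 177) + n*(18*s^2 + 279*s + 804) - 6*s^2 - 96*s - 288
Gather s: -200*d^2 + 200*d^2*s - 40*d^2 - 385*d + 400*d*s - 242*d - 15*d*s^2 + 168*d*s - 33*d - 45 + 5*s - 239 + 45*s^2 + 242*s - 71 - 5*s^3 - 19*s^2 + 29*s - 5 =-240*d^2 - 660*d - 5*s^3 + s^2*(26 - 15*d) + s*(200*d^2 + 568*d + 276) - 360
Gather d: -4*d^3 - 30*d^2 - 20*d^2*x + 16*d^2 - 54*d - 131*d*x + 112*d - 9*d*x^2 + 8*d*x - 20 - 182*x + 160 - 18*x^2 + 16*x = -4*d^3 + d^2*(-20*x - 14) + d*(-9*x^2 - 123*x + 58) - 18*x^2 - 166*x + 140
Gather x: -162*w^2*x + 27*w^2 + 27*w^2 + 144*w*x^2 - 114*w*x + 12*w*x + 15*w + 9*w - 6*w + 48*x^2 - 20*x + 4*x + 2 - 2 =54*w^2 + 18*w + x^2*(144*w + 48) + x*(-162*w^2 - 102*w - 16)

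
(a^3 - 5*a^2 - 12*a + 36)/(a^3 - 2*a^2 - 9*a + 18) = (a - 6)/(a - 3)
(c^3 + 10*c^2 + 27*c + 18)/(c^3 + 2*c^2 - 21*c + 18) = (c^2 + 4*c + 3)/(c^2 - 4*c + 3)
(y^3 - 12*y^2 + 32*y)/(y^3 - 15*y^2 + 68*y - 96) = y/(y - 3)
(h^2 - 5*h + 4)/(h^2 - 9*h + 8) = (h - 4)/(h - 8)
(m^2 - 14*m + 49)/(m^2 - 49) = (m - 7)/(m + 7)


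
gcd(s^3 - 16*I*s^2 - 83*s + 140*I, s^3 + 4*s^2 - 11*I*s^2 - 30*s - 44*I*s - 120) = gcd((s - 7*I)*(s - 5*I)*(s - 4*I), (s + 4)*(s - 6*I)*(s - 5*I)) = s - 5*I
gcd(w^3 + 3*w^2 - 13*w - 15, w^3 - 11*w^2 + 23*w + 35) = w + 1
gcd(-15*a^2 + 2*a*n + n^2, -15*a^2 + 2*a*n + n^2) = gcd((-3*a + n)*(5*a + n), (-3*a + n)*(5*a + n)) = 15*a^2 - 2*a*n - n^2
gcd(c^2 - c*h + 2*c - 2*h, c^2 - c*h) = c - h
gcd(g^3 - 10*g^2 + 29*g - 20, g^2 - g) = g - 1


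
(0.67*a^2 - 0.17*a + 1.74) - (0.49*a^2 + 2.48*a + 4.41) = 0.18*a^2 - 2.65*a - 2.67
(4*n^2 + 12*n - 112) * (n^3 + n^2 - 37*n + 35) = 4*n^5 + 16*n^4 - 248*n^3 - 416*n^2 + 4564*n - 3920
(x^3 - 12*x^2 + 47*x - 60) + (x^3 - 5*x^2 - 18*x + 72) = 2*x^3 - 17*x^2 + 29*x + 12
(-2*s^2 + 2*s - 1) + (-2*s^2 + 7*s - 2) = -4*s^2 + 9*s - 3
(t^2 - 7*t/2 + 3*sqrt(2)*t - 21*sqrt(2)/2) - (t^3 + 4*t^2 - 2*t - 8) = -t^3 - 3*t^2 - 3*t/2 + 3*sqrt(2)*t - 21*sqrt(2)/2 + 8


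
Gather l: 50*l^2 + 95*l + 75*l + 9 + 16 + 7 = 50*l^2 + 170*l + 32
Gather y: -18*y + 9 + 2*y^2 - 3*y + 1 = 2*y^2 - 21*y + 10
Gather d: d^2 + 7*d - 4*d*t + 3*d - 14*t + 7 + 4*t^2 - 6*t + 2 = d^2 + d*(10 - 4*t) + 4*t^2 - 20*t + 9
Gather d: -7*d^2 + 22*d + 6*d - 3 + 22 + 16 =-7*d^2 + 28*d + 35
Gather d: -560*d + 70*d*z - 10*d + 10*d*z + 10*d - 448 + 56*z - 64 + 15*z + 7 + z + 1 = d*(80*z - 560) + 72*z - 504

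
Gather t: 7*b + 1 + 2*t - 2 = 7*b + 2*t - 1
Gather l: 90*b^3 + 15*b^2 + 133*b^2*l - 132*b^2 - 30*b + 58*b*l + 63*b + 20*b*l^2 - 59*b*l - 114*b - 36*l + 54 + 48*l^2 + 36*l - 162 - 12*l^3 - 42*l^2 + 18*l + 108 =90*b^3 - 117*b^2 - 81*b - 12*l^3 + l^2*(20*b + 6) + l*(133*b^2 - b + 18)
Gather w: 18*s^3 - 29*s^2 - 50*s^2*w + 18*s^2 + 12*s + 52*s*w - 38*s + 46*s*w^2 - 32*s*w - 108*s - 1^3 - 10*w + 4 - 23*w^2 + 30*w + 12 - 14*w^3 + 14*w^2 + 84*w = 18*s^3 - 11*s^2 - 134*s - 14*w^3 + w^2*(46*s - 9) + w*(-50*s^2 + 20*s + 104) + 15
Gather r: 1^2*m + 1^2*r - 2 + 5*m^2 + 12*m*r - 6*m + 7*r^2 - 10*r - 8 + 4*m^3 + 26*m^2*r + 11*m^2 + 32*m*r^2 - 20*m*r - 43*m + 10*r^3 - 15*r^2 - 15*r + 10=4*m^3 + 16*m^2 - 48*m + 10*r^3 + r^2*(32*m - 8) + r*(26*m^2 - 8*m - 24)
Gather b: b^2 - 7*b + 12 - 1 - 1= b^2 - 7*b + 10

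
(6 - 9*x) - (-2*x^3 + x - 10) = 2*x^3 - 10*x + 16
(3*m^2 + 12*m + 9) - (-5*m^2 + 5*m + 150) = 8*m^2 + 7*m - 141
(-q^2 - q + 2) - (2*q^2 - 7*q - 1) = -3*q^2 + 6*q + 3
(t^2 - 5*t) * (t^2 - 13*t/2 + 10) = t^4 - 23*t^3/2 + 85*t^2/2 - 50*t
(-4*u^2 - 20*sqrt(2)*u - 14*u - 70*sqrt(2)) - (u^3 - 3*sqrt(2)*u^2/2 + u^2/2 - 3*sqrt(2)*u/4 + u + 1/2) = -u^3 - 9*u^2/2 + 3*sqrt(2)*u^2/2 - 77*sqrt(2)*u/4 - 15*u - 70*sqrt(2) - 1/2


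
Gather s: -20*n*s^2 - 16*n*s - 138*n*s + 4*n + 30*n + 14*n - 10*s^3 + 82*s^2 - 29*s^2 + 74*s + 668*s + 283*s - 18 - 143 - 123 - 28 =48*n - 10*s^3 + s^2*(53 - 20*n) + s*(1025 - 154*n) - 312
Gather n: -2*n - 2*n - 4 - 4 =-4*n - 8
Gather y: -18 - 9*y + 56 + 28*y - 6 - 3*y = 16*y + 32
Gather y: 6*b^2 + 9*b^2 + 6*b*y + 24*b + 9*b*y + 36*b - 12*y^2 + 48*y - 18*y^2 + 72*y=15*b^2 + 60*b - 30*y^2 + y*(15*b + 120)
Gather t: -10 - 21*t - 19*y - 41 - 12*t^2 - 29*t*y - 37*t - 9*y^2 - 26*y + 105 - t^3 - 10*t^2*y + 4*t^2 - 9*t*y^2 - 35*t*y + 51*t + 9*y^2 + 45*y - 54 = -t^3 + t^2*(-10*y - 8) + t*(-9*y^2 - 64*y - 7)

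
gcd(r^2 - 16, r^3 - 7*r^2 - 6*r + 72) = r - 4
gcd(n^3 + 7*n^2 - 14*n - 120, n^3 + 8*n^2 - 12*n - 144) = n^2 + 2*n - 24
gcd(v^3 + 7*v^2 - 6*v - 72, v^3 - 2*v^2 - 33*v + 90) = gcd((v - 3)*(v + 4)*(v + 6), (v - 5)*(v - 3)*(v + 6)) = v^2 + 3*v - 18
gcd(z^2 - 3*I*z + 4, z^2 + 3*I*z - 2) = z + I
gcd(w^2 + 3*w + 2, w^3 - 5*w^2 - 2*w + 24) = w + 2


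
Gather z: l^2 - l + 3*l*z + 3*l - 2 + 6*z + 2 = l^2 + 2*l + z*(3*l + 6)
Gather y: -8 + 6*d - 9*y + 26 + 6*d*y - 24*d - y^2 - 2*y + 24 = -18*d - y^2 + y*(6*d - 11) + 42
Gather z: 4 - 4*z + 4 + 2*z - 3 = 5 - 2*z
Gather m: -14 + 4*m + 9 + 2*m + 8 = 6*m + 3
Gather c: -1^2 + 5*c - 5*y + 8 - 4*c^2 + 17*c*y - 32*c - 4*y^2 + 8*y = -4*c^2 + c*(17*y - 27) - 4*y^2 + 3*y + 7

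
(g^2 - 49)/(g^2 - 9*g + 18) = (g^2 - 49)/(g^2 - 9*g + 18)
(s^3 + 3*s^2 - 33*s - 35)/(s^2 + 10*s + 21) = (s^2 - 4*s - 5)/(s + 3)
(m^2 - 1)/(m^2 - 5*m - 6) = (m - 1)/(m - 6)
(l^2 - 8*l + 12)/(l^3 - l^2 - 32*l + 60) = (l - 6)/(l^2 + l - 30)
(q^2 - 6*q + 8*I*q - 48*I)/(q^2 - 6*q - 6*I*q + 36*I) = (q + 8*I)/(q - 6*I)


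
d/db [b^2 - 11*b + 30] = 2*b - 11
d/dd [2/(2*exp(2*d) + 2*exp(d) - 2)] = (-2*exp(d) - 1)*exp(d)/(exp(2*d) + exp(d) - 1)^2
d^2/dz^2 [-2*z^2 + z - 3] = -4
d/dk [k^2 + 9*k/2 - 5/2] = 2*k + 9/2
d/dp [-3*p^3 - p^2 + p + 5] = -9*p^2 - 2*p + 1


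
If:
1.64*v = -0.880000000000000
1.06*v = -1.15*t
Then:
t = 0.49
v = -0.54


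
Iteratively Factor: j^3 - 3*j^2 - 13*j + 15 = (j - 5)*(j^2 + 2*j - 3) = (j - 5)*(j - 1)*(j + 3)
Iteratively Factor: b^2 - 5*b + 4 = (b - 4)*(b - 1)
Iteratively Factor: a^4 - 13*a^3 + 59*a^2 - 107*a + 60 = (a - 3)*(a^3 - 10*a^2 + 29*a - 20) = (a - 3)*(a - 1)*(a^2 - 9*a + 20) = (a - 4)*(a - 3)*(a - 1)*(a - 5)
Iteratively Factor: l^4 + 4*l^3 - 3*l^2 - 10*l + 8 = (l - 1)*(l^3 + 5*l^2 + 2*l - 8) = (l - 1)^2*(l^2 + 6*l + 8) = (l - 1)^2*(l + 4)*(l + 2)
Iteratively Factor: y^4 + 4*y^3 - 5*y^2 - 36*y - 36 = (y - 3)*(y^3 + 7*y^2 + 16*y + 12) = (y - 3)*(y + 3)*(y^2 + 4*y + 4) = (y - 3)*(y + 2)*(y + 3)*(y + 2)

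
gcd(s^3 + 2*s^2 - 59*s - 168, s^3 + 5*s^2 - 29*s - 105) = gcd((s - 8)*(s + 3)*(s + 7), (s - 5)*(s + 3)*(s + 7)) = s^2 + 10*s + 21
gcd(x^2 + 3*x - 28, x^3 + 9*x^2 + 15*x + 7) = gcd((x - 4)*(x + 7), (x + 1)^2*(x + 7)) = x + 7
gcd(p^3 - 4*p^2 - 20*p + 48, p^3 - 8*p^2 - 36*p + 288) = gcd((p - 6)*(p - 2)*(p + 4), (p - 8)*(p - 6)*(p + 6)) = p - 6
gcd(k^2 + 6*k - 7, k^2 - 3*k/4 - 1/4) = k - 1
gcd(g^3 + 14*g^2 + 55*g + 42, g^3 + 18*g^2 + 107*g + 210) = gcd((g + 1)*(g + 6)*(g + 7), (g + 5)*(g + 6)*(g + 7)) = g^2 + 13*g + 42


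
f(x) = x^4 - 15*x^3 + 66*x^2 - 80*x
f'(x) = 4*x^3 - 45*x^2 + 132*x - 80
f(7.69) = -36.49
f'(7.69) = 92.98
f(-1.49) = 320.27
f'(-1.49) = -389.82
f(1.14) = -25.96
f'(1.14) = 17.92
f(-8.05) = 16945.23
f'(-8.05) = -6145.35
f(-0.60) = 75.13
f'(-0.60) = -176.26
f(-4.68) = 3837.22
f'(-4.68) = -2093.38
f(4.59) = 16.62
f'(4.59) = -35.37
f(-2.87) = 1195.68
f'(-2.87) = -924.06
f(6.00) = -48.00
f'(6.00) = -44.00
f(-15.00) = 117300.00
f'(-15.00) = -25685.00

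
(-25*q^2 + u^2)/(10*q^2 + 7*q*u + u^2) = (-5*q + u)/(2*q + u)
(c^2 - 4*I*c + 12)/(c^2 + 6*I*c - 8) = (c - 6*I)/(c + 4*I)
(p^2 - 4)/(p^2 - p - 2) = (p + 2)/(p + 1)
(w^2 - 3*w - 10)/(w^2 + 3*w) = (w^2 - 3*w - 10)/(w*(w + 3))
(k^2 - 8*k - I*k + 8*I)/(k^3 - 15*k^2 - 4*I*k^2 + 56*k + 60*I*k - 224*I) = (k - I)/(k^2 - k*(7 + 4*I) + 28*I)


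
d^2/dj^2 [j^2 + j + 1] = 2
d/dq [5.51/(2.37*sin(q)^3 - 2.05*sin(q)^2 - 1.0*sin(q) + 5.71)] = (-39.1761*sin(q)^2 + 22.591*sin(q) + 5.51)*cos(q)/(2.37*sin(q)^3 - 2.05*sin(q)^2 - 1.0*sin(q) + 5.71)^2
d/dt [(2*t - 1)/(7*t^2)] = 2*(1 - t)/(7*t^3)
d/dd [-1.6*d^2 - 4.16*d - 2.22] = -3.2*d - 4.16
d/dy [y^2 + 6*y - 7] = 2*y + 6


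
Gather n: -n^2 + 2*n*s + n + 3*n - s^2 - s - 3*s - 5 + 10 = -n^2 + n*(2*s + 4) - s^2 - 4*s + 5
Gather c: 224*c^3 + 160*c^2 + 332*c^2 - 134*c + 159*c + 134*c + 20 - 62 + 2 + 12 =224*c^3 + 492*c^2 + 159*c - 28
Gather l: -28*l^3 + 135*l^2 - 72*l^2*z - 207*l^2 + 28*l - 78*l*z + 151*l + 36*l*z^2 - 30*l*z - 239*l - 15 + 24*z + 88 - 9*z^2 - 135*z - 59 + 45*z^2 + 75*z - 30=-28*l^3 + l^2*(-72*z - 72) + l*(36*z^2 - 108*z - 60) + 36*z^2 - 36*z - 16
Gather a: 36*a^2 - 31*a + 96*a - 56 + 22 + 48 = 36*a^2 + 65*a + 14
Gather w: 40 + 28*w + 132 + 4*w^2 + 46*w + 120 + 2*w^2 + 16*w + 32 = 6*w^2 + 90*w + 324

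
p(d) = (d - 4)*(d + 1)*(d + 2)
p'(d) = (d - 4)*(d + 1) + (d - 4)*(d + 2) + (d + 1)*(d + 2)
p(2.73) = -22.41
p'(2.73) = 6.90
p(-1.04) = 0.19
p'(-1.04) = -4.68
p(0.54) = -13.53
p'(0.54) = -10.21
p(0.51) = -13.23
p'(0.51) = -10.24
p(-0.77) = -1.35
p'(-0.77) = -6.68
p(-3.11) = -16.65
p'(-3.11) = 25.24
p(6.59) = 168.86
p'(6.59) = 107.10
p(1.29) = -20.42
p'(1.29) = -7.59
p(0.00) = -8.00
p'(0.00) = -10.00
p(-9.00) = -728.00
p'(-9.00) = 251.00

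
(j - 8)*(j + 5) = j^2 - 3*j - 40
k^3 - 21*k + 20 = (k - 4)*(k - 1)*(k + 5)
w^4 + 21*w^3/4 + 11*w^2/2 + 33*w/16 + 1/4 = (w + 1/4)*(w + 1/2)^2*(w + 4)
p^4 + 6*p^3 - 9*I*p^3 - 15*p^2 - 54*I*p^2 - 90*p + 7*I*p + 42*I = (p + 6)*(p - 7*I)*(p - I)^2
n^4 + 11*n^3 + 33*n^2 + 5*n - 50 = (n - 1)*(n + 2)*(n + 5)^2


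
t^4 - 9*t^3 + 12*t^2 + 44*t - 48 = (t - 6)*(t - 4)*(t - 1)*(t + 2)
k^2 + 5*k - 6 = (k - 1)*(k + 6)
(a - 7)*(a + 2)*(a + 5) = a^3 - 39*a - 70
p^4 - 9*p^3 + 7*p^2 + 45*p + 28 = (p - 7)*(p - 4)*(p + 1)^2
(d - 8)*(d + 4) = d^2 - 4*d - 32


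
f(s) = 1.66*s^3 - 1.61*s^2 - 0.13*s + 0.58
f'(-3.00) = 54.35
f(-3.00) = -58.34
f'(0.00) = -0.13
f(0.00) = 0.58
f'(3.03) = 35.83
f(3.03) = 31.58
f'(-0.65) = 4.07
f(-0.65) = -0.47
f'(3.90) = 63.06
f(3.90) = 74.05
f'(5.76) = 146.55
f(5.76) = 263.65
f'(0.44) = -0.58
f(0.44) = 0.35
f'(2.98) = 34.50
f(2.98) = 29.82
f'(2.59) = 24.94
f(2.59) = 18.28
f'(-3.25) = 62.94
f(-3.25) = -72.99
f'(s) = 4.98*s^2 - 3.22*s - 0.13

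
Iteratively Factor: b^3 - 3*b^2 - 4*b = (b + 1)*(b^2 - 4*b) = b*(b + 1)*(b - 4)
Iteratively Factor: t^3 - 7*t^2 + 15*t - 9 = (t - 3)*(t^2 - 4*t + 3) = (t - 3)*(t - 1)*(t - 3)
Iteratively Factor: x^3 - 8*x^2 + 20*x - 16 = (x - 4)*(x^2 - 4*x + 4) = (x - 4)*(x - 2)*(x - 2)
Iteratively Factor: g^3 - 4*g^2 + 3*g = (g - 3)*(g^2 - g) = g*(g - 3)*(g - 1)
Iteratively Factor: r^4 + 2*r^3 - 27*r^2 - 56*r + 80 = (r + 4)*(r^3 - 2*r^2 - 19*r + 20) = (r - 1)*(r + 4)*(r^2 - r - 20) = (r - 1)*(r + 4)^2*(r - 5)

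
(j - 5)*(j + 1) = j^2 - 4*j - 5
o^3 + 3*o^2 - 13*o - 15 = (o - 3)*(o + 1)*(o + 5)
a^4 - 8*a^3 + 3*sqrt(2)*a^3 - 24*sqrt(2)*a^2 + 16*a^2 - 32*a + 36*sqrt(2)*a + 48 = (a - 6)*(a - 2)*(a + sqrt(2))*(a + 2*sqrt(2))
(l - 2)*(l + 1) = l^2 - l - 2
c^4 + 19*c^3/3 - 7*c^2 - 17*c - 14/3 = (c - 2)*(c + 1/3)*(c + 1)*(c + 7)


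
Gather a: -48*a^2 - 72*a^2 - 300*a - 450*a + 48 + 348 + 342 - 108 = -120*a^2 - 750*a + 630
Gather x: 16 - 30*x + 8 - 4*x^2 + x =-4*x^2 - 29*x + 24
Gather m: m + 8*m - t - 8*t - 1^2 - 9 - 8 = 9*m - 9*t - 18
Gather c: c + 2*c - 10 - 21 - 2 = 3*c - 33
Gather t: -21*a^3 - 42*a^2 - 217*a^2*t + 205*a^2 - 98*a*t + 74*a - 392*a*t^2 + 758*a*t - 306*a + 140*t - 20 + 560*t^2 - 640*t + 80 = -21*a^3 + 163*a^2 - 232*a + t^2*(560 - 392*a) + t*(-217*a^2 + 660*a - 500) + 60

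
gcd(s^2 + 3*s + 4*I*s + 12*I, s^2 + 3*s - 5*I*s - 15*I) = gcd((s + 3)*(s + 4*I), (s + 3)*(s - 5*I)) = s + 3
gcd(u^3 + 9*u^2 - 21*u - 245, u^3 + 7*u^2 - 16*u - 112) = u + 7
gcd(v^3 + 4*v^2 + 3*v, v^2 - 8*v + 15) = 1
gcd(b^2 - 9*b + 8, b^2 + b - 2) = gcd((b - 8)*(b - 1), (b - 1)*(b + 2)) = b - 1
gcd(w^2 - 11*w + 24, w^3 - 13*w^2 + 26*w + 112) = w - 8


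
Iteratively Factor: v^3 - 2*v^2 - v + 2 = (v + 1)*(v^2 - 3*v + 2) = (v - 1)*(v + 1)*(v - 2)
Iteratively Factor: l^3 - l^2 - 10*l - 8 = (l + 2)*(l^2 - 3*l - 4) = (l + 1)*(l + 2)*(l - 4)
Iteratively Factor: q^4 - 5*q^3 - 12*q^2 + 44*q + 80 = (q - 4)*(q^3 - q^2 - 16*q - 20) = (q - 4)*(q + 2)*(q^2 - 3*q - 10) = (q - 4)*(q + 2)^2*(q - 5)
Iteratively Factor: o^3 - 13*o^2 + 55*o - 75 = (o - 5)*(o^2 - 8*o + 15) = (o - 5)*(o - 3)*(o - 5)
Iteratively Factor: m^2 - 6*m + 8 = (m - 4)*(m - 2)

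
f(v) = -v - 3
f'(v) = -1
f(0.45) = -3.45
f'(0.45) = -1.00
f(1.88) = -4.88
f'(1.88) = -1.00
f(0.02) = -3.02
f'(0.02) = -1.00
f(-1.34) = -1.66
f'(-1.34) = -1.00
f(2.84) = -5.84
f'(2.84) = -1.00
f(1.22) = -4.22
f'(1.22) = -1.00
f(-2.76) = -0.24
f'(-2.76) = -1.00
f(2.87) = -5.87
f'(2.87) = -1.00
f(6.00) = -9.00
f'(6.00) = -1.00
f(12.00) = -15.00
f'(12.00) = -1.00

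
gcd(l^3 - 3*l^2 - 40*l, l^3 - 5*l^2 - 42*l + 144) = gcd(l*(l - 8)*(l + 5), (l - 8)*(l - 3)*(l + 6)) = l - 8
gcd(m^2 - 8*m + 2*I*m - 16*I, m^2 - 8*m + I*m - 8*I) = m - 8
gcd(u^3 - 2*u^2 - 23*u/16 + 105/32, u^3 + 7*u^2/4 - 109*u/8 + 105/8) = u^2 - 13*u/4 + 21/8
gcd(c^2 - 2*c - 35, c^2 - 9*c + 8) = 1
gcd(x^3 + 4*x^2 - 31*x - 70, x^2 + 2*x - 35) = x^2 + 2*x - 35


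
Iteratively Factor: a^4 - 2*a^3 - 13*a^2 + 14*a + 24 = (a - 2)*(a^3 - 13*a - 12) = (a - 4)*(a - 2)*(a^2 + 4*a + 3) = (a - 4)*(a - 2)*(a + 1)*(a + 3)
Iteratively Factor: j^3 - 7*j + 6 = (j - 2)*(j^2 + 2*j - 3) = (j - 2)*(j + 3)*(j - 1)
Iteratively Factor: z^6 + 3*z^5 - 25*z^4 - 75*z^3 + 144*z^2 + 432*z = (z + 3)*(z^5 - 25*z^3 + 144*z) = z*(z + 3)*(z^4 - 25*z^2 + 144) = z*(z + 3)^2*(z^3 - 3*z^2 - 16*z + 48) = z*(z - 3)*(z + 3)^2*(z^2 - 16) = z*(z - 4)*(z - 3)*(z + 3)^2*(z + 4)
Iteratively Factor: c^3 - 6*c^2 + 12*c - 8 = (c - 2)*(c^2 - 4*c + 4) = (c - 2)^2*(c - 2)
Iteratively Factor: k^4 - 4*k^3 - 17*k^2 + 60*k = (k - 3)*(k^3 - k^2 - 20*k) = (k - 3)*(k + 4)*(k^2 - 5*k) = (k - 5)*(k - 3)*(k + 4)*(k)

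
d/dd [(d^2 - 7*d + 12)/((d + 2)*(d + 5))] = 2*(7*d^2 - 2*d - 77)/(d^4 + 14*d^3 + 69*d^2 + 140*d + 100)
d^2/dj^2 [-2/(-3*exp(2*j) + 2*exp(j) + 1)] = 4*((1 - 6*exp(j))*(-3*exp(2*j) + 2*exp(j) + 1) - 4*(3*exp(j) - 1)^2*exp(j))*exp(j)/(-3*exp(2*j) + 2*exp(j) + 1)^3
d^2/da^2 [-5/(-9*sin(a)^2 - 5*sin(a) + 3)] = 5*(-324*sin(a)^4 - 135*sin(a)^3 + 353*sin(a)^2 + 255*sin(a) + 104)/(9*sin(a)^2 + 5*sin(a) - 3)^3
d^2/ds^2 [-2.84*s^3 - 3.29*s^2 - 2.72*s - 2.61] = -17.04*s - 6.58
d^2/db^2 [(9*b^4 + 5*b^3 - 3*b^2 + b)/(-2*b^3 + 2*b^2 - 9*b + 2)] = 2*(118*b^6 + 636*b^5 - 2565*b^4 + 1063*b^3 - 6*b^2 - 48*b - 6)/(8*b^9 - 24*b^8 + 132*b^7 - 248*b^6 + 642*b^5 - 726*b^4 + 969*b^3 - 510*b^2 + 108*b - 8)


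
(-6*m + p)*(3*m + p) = -18*m^2 - 3*m*p + p^2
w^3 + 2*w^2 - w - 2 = (w - 1)*(w + 1)*(w + 2)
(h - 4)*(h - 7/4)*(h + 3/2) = h^3 - 17*h^2/4 - 13*h/8 + 21/2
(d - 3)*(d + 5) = d^2 + 2*d - 15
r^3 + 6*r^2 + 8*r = r*(r + 2)*(r + 4)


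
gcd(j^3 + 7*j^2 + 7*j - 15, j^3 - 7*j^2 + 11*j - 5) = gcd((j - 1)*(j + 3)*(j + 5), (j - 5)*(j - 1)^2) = j - 1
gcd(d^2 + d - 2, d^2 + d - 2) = d^2 + d - 2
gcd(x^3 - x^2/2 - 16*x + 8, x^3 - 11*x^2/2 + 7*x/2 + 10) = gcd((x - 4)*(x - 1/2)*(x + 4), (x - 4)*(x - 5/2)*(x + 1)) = x - 4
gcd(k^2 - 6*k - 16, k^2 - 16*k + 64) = k - 8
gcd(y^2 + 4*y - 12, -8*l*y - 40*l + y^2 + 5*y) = 1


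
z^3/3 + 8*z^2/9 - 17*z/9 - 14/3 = (z/3 + 1)*(z - 7/3)*(z + 2)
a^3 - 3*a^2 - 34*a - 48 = (a - 8)*(a + 2)*(a + 3)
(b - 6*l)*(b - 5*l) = b^2 - 11*b*l + 30*l^2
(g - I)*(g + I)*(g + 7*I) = g^3 + 7*I*g^2 + g + 7*I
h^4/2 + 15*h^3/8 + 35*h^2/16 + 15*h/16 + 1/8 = (h/2 + 1)*(h + 1/4)*(h + 1/2)*(h + 1)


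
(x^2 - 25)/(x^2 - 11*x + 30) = (x + 5)/(x - 6)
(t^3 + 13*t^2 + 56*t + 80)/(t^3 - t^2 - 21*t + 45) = (t^2 + 8*t + 16)/(t^2 - 6*t + 9)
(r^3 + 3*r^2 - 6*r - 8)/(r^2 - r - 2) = r + 4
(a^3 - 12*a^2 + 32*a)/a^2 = a - 12 + 32/a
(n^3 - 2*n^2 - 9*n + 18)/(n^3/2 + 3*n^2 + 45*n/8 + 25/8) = 8*(n^3 - 2*n^2 - 9*n + 18)/(4*n^3 + 24*n^2 + 45*n + 25)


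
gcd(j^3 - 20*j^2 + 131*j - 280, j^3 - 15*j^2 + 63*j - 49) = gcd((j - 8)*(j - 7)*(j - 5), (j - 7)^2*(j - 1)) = j - 7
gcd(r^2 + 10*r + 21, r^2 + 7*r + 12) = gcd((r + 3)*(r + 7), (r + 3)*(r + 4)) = r + 3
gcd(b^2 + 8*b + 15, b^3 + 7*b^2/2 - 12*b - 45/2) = b + 5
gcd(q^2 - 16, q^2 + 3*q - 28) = q - 4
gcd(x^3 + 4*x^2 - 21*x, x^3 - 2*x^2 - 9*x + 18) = x - 3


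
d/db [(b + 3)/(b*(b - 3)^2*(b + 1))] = (-3*b^3 - 11*b^2 + 9*b + 9)/(b^2*(b^5 - 7*b^4 + 10*b^3 + 18*b^2 - 27*b - 27))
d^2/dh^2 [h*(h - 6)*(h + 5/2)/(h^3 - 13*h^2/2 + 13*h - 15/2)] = 6*(8*h^6 - 224*h^5 + 1264*h^4 - 2128*h^3 - 1215*h^2 + 6300*h - 4425)/(8*h^9 - 156*h^8 + 1326*h^7 - 6433*h^6 + 19578*h^5 - 38649*h^4 + 49346*h^3 - 39195*h^2 + 17550*h - 3375)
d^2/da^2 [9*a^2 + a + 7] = 18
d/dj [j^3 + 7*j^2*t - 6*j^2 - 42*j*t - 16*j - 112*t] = 3*j^2 + 14*j*t - 12*j - 42*t - 16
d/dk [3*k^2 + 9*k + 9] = 6*k + 9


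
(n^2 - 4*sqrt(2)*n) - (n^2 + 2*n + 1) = -4*sqrt(2)*n - 2*n - 1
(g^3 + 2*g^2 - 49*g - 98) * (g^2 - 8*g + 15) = g^5 - 6*g^4 - 50*g^3 + 324*g^2 + 49*g - 1470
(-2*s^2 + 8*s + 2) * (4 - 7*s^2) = 14*s^4 - 56*s^3 - 22*s^2 + 32*s + 8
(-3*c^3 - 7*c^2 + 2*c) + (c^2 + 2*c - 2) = -3*c^3 - 6*c^2 + 4*c - 2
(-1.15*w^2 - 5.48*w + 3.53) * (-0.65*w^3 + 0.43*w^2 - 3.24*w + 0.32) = 0.7475*w^5 + 3.0675*w^4 - 0.9249*w^3 + 18.9051*w^2 - 13.1908*w + 1.1296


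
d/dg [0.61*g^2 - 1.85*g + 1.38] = 1.22*g - 1.85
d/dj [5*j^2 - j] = 10*j - 1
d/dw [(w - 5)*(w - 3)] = 2*w - 8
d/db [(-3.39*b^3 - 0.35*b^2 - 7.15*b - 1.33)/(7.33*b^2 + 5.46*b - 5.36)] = (-24.8487*b^4 - 37.0188*b^3 + 105.0097*b^2 + 23.2498*b + 45.5858)/(53.7289*b^4 + 80.0436*b^3 - 48.766*b^2 - 58.5312*b + 28.7296)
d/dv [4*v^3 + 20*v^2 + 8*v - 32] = 12*v^2 + 40*v + 8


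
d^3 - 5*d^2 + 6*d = d*(d - 3)*(d - 2)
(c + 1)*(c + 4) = c^2 + 5*c + 4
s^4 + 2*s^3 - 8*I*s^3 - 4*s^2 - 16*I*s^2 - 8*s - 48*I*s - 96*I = (s + 2)*(s - 6*I)*(s - 4*I)*(s + 2*I)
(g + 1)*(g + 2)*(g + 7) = g^3 + 10*g^2 + 23*g + 14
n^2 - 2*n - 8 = (n - 4)*(n + 2)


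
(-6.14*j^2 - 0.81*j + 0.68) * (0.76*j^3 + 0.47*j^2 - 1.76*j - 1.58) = -4.6664*j^5 - 3.5014*j^4 + 10.9425*j^3 + 11.4464*j^2 + 0.083*j - 1.0744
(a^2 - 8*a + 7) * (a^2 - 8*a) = a^4 - 16*a^3 + 71*a^2 - 56*a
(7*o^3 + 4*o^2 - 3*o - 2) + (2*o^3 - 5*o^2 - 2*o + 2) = 9*o^3 - o^2 - 5*o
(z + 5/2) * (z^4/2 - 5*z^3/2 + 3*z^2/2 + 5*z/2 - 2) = z^5/2 - 5*z^4/4 - 19*z^3/4 + 25*z^2/4 + 17*z/4 - 5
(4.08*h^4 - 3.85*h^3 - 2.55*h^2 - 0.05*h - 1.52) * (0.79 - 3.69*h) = -15.0552*h^5 + 17.4297*h^4 + 6.368*h^3 - 1.83*h^2 + 5.5693*h - 1.2008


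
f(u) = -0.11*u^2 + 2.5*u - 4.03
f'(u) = 2.5 - 0.22*u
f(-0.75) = -5.97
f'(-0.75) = 2.66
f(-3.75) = -14.95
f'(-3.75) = 3.32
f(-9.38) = -37.16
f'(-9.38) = 4.56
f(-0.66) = -5.73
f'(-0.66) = 2.65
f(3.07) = 2.61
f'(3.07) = 1.82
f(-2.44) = -10.78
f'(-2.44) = 3.04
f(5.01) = 5.73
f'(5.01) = 1.40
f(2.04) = 0.61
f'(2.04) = 2.05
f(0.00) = -4.03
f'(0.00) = 2.50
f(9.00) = 9.56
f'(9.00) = 0.52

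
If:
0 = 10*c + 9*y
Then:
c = -9*y/10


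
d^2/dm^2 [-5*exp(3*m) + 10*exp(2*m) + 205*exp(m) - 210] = (-45*exp(2*m) + 40*exp(m) + 205)*exp(m)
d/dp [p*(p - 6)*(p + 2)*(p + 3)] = 4*p^3 - 3*p^2 - 48*p - 36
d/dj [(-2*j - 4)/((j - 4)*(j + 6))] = 2*(j^2 + 4*j + 28)/(j^4 + 4*j^3 - 44*j^2 - 96*j + 576)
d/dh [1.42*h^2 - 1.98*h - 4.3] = 2.84*h - 1.98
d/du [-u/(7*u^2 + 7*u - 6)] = (7*u^2 + 6)/(49*u^4 + 98*u^3 - 35*u^2 - 84*u + 36)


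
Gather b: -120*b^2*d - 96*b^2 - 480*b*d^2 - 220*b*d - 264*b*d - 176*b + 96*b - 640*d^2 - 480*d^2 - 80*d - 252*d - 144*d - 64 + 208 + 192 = b^2*(-120*d - 96) + b*(-480*d^2 - 484*d - 80) - 1120*d^2 - 476*d + 336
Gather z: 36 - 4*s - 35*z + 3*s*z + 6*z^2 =-4*s + 6*z^2 + z*(3*s - 35) + 36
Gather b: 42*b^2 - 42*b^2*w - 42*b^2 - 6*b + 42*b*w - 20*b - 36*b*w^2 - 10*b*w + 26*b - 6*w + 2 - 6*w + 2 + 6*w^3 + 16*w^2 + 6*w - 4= -42*b^2*w + b*(-36*w^2 + 32*w) + 6*w^3 + 16*w^2 - 6*w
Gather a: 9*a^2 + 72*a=9*a^2 + 72*a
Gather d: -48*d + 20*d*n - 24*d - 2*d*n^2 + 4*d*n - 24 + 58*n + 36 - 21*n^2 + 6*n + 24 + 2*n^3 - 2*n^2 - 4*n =d*(-2*n^2 + 24*n - 72) + 2*n^3 - 23*n^2 + 60*n + 36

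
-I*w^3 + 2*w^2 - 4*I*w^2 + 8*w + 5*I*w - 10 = (w + 5)*(w + 2*I)*(-I*w + I)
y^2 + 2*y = y*(y + 2)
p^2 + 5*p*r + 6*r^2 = (p + 2*r)*(p + 3*r)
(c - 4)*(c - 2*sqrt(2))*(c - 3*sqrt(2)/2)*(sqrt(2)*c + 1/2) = sqrt(2)*c^4 - 13*c^3/2 - 4*sqrt(2)*c^3 + 17*sqrt(2)*c^2/4 + 26*c^2 - 17*sqrt(2)*c + 3*c - 12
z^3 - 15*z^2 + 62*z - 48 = (z - 8)*(z - 6)*(z - 1)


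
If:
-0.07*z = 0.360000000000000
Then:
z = -5.14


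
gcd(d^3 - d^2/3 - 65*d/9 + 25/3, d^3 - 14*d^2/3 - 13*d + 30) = d^2 + 4*d/3 - 5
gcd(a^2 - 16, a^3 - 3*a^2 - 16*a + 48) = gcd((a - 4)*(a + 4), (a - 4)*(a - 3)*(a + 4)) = a^2 - 16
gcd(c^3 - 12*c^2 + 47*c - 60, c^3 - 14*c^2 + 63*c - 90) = c^2 - 8*c + 15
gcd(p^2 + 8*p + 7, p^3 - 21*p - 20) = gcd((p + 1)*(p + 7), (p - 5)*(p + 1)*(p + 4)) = p + 1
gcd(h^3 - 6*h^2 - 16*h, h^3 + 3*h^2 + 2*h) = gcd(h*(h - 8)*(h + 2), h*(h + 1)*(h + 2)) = h^2 + 2*h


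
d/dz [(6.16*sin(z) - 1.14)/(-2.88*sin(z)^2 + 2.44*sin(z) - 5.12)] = (17.7408*sin(z)^2 - 6.5664*sin(z) - 28.7576)*cos(z)/(8.2944*sin(z)^4 - 14.0544*sin(z)^3 + 35.4448*sin(z)^2 - 24.9856*sin(z) + 26.2144)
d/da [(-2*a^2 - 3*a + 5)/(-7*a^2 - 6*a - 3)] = (-9*a^2 + 82*a + 39)/(49*a^4 + 84*a^3 + 78*a^2 + 36*a + 9)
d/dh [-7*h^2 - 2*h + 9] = -14*h - 2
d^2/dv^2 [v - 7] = 0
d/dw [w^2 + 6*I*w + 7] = 2*w + 6*I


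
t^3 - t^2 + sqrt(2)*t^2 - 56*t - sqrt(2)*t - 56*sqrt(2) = (t - 8)*(t + 7)*(t + sqrt(2))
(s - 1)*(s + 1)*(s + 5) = s^3 + 5*s^2 - s - 5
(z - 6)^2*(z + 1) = z^3 - 11*z^2 + 24*z + 36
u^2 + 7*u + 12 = (u + 3)*(u + 4)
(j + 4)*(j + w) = j^2 + j*w + 4*j + 4*w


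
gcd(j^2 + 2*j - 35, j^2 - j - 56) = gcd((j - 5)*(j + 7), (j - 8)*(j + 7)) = j + 7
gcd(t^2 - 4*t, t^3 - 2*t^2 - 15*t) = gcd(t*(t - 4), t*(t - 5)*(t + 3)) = t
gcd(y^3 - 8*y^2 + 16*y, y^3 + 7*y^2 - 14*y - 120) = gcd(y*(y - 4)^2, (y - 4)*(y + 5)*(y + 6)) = y - 4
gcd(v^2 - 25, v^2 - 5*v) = v - 5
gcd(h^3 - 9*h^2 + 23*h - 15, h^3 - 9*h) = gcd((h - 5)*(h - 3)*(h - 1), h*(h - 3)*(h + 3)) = h - 3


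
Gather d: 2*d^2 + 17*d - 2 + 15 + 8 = 2*d^2 + 17*d + 21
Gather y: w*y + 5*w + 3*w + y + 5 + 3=8*w + y*(w + 1) + 8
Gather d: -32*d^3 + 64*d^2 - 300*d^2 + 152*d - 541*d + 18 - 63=-32*d^3 - 236*d^2 - 389*d - 45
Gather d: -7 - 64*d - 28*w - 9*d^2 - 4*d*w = -9*d^2 + d*(-4*w - 64) - 28*w - 7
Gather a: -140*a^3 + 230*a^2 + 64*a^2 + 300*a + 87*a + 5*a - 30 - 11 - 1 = -140*a^3 + 294*a^2 + 392*a - 42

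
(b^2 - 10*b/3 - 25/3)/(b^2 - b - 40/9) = 3*(b - 5)/(3*b - 8)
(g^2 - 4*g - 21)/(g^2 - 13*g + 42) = (g + 3)/(g - 6)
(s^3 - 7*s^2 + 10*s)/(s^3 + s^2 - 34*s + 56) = s*(s - 5)/(s^2 + 3*s - 28)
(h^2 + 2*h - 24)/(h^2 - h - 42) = (h - 4)/(h - 7)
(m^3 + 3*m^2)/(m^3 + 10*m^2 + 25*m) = m*(m + 3)/(m^2 + 10*m + 25)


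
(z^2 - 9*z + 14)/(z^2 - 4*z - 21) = (z - 2)/(z + 3)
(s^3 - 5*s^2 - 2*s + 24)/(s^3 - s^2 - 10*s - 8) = (s - 3)/(s + 1)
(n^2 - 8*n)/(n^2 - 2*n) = (n - 8)/(n - 2)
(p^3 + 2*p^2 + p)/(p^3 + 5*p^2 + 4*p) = (p + 1)/(p + 4)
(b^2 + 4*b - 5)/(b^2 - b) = (b + 5)/b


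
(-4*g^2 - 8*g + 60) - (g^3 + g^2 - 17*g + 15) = -g^3 - 5*g^2 + 9*g + 45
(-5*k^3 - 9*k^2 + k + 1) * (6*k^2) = -30*k^5 - 54*k^4 + 6*k^3 + 6*k^2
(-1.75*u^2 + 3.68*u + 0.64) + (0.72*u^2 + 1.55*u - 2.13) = -1.03*u^2 + 5.23*u - 1.49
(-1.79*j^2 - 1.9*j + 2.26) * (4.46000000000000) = -7.9834*j^2 - 8.474*j + 10.0796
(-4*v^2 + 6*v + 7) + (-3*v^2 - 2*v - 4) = -7*v^2 + 4*v + 3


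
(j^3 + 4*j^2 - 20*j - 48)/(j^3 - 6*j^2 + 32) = (j + 6)/(j - 4)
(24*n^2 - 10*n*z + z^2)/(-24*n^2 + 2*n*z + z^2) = (-6*n + z)/(6*n + z)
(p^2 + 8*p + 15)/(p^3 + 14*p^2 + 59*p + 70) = (p + 3)/(p^2 + 9*p + 14)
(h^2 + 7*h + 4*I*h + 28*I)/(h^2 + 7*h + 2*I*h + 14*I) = (h + 4*I)/(h + 2*I)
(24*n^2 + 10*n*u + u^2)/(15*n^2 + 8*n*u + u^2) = (24*n^2 + 10*n*u + u^2)/(15*n^2 + 8*n*u + u^2)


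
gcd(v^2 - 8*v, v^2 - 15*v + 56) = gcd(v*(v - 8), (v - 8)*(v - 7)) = v - 8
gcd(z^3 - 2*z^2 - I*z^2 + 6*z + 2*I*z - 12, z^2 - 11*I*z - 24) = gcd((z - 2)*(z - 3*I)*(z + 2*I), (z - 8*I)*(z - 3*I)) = z - 3*I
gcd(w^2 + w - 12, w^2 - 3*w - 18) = 1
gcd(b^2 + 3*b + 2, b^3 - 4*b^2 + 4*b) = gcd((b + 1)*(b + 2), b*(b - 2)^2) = 1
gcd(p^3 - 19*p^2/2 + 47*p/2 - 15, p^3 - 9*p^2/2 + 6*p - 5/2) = p^2 - 7*p/2 + 5/2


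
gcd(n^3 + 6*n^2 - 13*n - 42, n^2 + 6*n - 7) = n + 7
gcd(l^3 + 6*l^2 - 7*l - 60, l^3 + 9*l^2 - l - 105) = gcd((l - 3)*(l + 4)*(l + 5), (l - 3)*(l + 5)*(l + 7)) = l^2 + 2*l - 15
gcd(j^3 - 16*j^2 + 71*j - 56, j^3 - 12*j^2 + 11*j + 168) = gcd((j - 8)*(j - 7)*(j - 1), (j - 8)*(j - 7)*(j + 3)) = j^2 - 15*j + 56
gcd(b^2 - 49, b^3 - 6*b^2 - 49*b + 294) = b^2 - 49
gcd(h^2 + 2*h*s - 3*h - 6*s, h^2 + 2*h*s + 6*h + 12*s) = h + 2*s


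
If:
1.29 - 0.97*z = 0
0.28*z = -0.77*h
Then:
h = -0.48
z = 1.33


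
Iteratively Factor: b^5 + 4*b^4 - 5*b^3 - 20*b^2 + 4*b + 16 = (b - 2)*(b^4 + 6*b^3 + 7*b^2 - 6*b - 8) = (b - 2)*(b - 1)*(b^3 + 7*b^2 + 14*b + 8) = (b - 2)*(b - 1)*(b + 4)*(b^2 + 3*b + 2) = (b - 2)*(b - 1)*(b + 2)*(b + 4)*(b + 1)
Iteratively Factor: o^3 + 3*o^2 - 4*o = (o)*(o^2 + 3*o - 4) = o*(o - 1)*(o + 4)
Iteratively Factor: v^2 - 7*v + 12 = (v - 4)*(v - 3)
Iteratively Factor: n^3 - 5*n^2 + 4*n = (n - 1)*(n^2 - 4*n) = (n - 4)*(n - 1)*(n)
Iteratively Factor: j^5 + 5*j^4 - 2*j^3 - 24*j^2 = (j)*(j^4 + 5*j^3 - 2*j^2 - 24*j) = j*(j + 4)*(j^3 + j^2 - 6*j) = j*(j + 3)*(j + 4)*(j^2 - 2*j) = j^2*(j + 3)*(j + 4)*(j - 2)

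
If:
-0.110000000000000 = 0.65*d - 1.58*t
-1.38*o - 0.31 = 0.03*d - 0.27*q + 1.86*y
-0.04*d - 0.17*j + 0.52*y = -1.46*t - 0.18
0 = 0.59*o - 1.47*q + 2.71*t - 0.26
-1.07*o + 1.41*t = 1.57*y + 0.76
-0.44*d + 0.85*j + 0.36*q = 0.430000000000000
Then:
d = 0.89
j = 0.38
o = 1.87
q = 1.37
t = 0.43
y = -1.37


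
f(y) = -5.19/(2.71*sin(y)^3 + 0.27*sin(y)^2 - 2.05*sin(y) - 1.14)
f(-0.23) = 7.51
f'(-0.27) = -20.66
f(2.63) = 2.95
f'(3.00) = 4.64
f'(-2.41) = -22.42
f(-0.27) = 8.30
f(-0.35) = 10.09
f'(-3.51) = 1.32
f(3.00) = 3.66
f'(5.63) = 15.87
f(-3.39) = 3.27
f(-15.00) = 11.85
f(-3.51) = 3.02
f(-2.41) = 11.33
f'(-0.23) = -18.54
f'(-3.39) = 2.85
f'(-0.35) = -23.55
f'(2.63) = -0.24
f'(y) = -5.19*(-8.13*sin(y)^2*cos(y) - 0.54*sin(y)*cos(y) + 2.05*cos(y))/(2.71*sin(y)^3 + 0.27*sin(y)^2 - 2.05*sin(y) - 1.14)^2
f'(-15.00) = -21.31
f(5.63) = 12.89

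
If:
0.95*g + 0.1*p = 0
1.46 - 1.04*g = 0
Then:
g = 1.40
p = -13.34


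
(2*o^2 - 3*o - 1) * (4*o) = 8*o^3 - 12*o^2 - 4*o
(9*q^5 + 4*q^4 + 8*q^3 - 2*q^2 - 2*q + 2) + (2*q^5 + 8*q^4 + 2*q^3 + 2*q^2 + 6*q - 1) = 11*q^5 + 12*q^4 + 10*q^3 + 4*q + 1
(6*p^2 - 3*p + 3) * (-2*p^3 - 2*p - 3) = -12*p^5 + 6*p^4 - 18*p^3 - 12*p^2 + 3*p - 9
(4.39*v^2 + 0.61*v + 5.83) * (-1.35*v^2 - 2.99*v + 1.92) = -5.9265*v^4 - 13.9496*v^3 - 1.2656*v^2 - 16.2605*v + 11.1936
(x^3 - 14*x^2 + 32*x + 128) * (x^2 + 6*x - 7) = x^5 - 8*x^4 - 59*x^3 + 418*x^2 + 544*x - 896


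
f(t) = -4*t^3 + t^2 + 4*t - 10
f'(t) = -12*t^2 + 2*t + 4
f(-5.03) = 504.24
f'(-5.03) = -309.67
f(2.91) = -88.46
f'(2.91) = -91.80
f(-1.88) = 12.59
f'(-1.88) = -42.17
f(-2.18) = 27.47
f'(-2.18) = -57.39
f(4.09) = -250.58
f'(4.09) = -188.56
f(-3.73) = 196.57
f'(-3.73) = -170.41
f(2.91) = -88.46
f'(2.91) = -91.80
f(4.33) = -298.66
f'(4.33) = -212.33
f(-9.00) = 2951.00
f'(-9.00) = -986.00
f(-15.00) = 13655.00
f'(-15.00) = -2726.00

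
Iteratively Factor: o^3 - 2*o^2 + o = (o)*(o^2 - 2*o + 1) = o*(o - 1)*(o - 1)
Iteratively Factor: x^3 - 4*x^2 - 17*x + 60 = (x + 4)*(x^2 - 8*x + 15) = (x - 5)*(x + 4)*(x - 3)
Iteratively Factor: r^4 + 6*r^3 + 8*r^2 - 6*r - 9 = (r - 1)*(r^3 + 7*r^2 + 15*r + 9) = (r - 1)*(r + 1)*(r^2 + 6*r + 9) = (r - 1)*(r + 1)*(r + 3)*(r + 3)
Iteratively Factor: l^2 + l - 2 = (l - 1)*(l + 2)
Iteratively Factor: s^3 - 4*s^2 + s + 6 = (s - 2)*(s^2 - 2*s - 3) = (s - 2)*(s + 1)*(s - 3)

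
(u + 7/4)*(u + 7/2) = u^2 + 21*u/4 + 49/8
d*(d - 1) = d^2 - d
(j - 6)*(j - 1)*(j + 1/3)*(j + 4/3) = j^4 - 16*j^3/3 - 47*j^2/9 + 62*j/9 + 8/3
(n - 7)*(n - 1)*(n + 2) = n^3 - 6*n^2 - 9*n + 14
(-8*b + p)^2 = 64*b^2 - 16*b*p + p^2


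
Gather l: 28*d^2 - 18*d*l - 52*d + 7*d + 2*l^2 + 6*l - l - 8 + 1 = 28*d^2 - 45*d + 2*l^2 + l*(5 - 18*d) - 7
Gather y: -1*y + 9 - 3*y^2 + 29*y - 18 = -3*y^2 + 28*y - 9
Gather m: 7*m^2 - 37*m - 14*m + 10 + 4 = 7*m^2 - 51*m + 14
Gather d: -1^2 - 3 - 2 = -6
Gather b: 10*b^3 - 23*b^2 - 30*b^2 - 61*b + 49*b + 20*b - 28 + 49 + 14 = 10*b^3 - 53*b^2 + 8*b + 35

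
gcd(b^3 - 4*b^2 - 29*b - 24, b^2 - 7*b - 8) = b^2 - 7*b - 8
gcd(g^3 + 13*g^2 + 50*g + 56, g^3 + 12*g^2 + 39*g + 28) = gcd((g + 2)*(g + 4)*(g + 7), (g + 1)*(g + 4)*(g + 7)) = g^2 + 11*g + 28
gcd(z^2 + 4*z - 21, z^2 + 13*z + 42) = z + 7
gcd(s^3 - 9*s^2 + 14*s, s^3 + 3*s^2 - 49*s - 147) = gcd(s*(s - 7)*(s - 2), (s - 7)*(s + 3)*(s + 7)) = s - 7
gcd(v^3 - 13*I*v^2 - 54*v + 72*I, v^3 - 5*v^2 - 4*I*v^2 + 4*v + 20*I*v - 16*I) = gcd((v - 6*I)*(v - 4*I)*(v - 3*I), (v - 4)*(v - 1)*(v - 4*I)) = v - 4*I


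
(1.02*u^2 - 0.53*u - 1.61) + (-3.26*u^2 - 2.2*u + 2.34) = -2.24*u^2 - 2.73*u + 0.73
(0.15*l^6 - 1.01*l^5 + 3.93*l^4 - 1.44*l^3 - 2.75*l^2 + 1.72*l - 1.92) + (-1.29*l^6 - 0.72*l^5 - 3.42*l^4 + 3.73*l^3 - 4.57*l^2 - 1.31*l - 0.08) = -1.14*l^6 - 1.73*l^5 + 0.51*l^4 + 2.29*l^3 - 7.32*l^2 + 0.41*l - 2.0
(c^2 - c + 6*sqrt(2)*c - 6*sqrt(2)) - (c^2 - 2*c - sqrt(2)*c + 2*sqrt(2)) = c + 7*sqrt(2)*c - 8*sqrt(2)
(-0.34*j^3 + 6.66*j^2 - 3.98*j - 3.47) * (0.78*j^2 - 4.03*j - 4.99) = -0.2652*j^5 + 6.565*j^4 - 28.2476*j^3 - 19.9006*j^2 + 33.8443*j + 17.3153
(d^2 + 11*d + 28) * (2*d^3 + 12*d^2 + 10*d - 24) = 2*d^5 + 34*d^4 + 198*d^3 + 422*d^2 + 16*d - 672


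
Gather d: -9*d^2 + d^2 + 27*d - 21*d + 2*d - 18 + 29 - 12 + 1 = -8*d^2 + 8*d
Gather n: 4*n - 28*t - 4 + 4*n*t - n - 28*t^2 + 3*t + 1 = n*(4*t + 3) - 28*t^2 - 25*t - 3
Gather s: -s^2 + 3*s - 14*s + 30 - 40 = -s^2 - 11*s - 10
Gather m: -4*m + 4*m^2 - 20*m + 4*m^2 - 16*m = 8*m^2 - 40*m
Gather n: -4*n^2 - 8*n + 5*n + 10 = -4*n^2 - 3*n + 10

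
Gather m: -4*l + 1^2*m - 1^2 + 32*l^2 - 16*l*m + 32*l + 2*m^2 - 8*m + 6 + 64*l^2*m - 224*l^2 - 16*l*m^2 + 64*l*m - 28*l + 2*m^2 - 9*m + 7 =-192*l^2 + m^2*(4 - 16*l) + m*(64*l^2 + 48*l - 16) + 12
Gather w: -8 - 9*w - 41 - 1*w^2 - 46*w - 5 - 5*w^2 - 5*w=-6*w^2 - 60*w - 54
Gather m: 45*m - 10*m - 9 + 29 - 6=35*m + 14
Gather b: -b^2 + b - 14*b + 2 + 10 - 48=-b^2 - 13*b - 36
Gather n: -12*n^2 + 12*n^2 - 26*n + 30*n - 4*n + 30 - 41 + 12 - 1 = 0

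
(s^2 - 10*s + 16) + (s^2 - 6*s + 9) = 2*s^2 - 16*s + 25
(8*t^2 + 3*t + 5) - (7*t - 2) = 8*t^2 - 4*t + 7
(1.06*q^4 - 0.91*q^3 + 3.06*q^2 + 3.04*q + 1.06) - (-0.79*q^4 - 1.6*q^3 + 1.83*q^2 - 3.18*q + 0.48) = 1.85*q^4 + 0.69*q^3 + 1.23*q^2 + 6.22*q + 0.58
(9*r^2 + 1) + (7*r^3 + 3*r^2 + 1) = 7*r^3 + 12*r^2 + 2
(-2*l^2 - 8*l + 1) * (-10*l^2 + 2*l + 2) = 20*l^4 + 76*l^3 - 30*l^2 - 14*l + 2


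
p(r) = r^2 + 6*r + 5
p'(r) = 2*r + 6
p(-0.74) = 1.11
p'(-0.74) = 4.52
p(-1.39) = -1.41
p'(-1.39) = 3.22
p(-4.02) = -2.96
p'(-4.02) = -2.04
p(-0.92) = 0.33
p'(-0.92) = 4.16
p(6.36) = 83.61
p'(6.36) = 18.72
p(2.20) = 23.04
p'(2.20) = 10.40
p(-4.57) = -1.54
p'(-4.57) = -3.14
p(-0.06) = 4.64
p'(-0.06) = 5.88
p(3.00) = 32.00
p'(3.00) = 12.00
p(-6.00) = 5.00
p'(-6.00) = -6.00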